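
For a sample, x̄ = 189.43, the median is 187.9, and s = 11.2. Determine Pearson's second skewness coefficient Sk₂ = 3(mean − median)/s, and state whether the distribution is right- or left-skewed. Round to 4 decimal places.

0.4098, right-skewed

Sk₂ = 3(189.43 − 187.9) / 11.2 = 3 × 1.5300 / 11.2
    = 4.5900 / 11.2 ≈ 0.4098
Sk₂ > 0 ⇒ mean > median ⇒ right-skewed (positive skew).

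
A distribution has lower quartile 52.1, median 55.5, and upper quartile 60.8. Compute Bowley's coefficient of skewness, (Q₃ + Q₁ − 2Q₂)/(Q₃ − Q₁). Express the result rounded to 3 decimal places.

0.218

numerator: Q₃ + Q₁ − 2Q₂ = 60.8 + 52.1 − 2×55.5 = 1.9000
denominator: Q₃ − Q₁ = 60.8 − 52.1 = 8.7000
Bowley skewness = 1.9000 / 8.7000 ≈ 0.218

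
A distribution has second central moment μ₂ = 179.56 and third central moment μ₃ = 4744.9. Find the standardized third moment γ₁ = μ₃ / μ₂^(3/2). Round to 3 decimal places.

σ = √μ₂ = √179.56 = 13.40000
σ³ = μ₂^(3/2) = 2406.10400
γ₁ = μ₃/σ³ = 4744.9 / 2406.10400 ≈ 1.972

1.972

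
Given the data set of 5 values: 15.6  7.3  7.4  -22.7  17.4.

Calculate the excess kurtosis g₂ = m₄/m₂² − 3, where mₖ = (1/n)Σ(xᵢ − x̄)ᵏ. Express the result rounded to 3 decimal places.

x̄ = 5.0000
Σ(xᵢ − x̄)² = 1044.4600 ⇒ m₂ = 208.89200
Σ(xᵢ − x̄)⁴ = 625062.0130 ⇒ m₄ = 125012.40260
m₂² = 43635.86766
g₂ = m₄/m₂² − 3 = 2.86490 − 3 ≈ -0.135

-0.135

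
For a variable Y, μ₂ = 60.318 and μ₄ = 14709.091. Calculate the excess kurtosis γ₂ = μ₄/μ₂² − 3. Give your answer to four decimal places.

1.0429

μ₂² = 60.318² = 3638.26112
μ₄/μ₂² = 14709.091 / 3638.26112 = 4.04289
γ₂ = 4.04289 − 3 ≈ 1.0429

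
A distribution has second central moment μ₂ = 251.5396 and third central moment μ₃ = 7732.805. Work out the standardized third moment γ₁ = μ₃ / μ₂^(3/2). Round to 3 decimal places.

σ = √μ₂ = √251.5396 = 15.86000
σ³ = μ₂^(3/2) = 3989.41806
γ₁ = μ₃/σ³ = 7732.805 / 3989.41806 ≈ 1.938

1.938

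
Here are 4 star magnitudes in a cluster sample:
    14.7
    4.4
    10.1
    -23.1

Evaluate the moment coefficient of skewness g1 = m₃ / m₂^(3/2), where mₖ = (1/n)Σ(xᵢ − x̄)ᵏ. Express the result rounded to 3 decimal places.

x̄ = (14.7 + 4.4 + 10.1 - 23.1) / 4 = 1.5250
deviations (xᵢ − x̄): 13.1750, 2.8750, 8.5750, -24.6250
Σ(xᵢ − x̄)² = 861.7675 ⇒ m₂ = 861.7675/4 = 215.44188
Σ(xᵢ − x̄)³ = -11991.1556 ⇒ m₃ = -11991.1556/4 = -2997.78891
m₂^(3/2) = 215.44188^(1.5) = 3162.24257
g1 = m₃ / m₂^(3/2) = -2997.78891 / 3162.24257 ≈ -0.948

-0.948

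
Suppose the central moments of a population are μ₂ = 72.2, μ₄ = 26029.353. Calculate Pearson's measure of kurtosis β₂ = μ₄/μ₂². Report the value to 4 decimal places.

μ₂² = 72.2² = 5212.84000
μ₄/μ₂² = 26029.353 / 5212.84000 = 4.99332
β₂ ≈ 4.9933

4.9933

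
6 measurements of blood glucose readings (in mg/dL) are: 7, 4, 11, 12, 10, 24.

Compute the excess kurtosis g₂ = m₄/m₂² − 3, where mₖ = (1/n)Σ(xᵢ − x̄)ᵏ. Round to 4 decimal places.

x̄ = 11.3333
Σ(xᵢ − x̄)² = 235.3333 ⇒ m₂ = 39.22222
Σ(xᵢ − x̄)⁴ = 28990.4444 ⇒ m₄ = 4831.74074
m₂² = 1538.38272
g₂ = m₄/m₂² − 3 = 3.14079 − 3 ≈ 0.1408

0.1408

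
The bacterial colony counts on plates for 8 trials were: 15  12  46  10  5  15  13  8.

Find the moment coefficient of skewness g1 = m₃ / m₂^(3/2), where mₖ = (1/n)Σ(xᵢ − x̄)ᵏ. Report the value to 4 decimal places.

1.9370

x̄ = (15 + 12 + 46 + 10 + 5 + 15 + 13 + 8) / 8 = 15.5000
deviations (xᵢ − x̄): -0.5000, -3.5000, 30.5000, -5.5000, -10.5000, -0.5000, -2.5000, -7.5000
Σ(xᵢ − x̄)² = 1146.0000 ⇒ m₂ = 1146.0000/8 = 143.25000
Σ(xᵢ − x̄)³ = 26568.0000 ⇒ m₃ = 26568.0000/8 = 3321.00000
m₂^(3/2) = 143.25000^(1.5) = 1714.51759
g1 = m₃ / m₂^(3/2) = 3321.00000 / 1714.51759 ≈ 1.9370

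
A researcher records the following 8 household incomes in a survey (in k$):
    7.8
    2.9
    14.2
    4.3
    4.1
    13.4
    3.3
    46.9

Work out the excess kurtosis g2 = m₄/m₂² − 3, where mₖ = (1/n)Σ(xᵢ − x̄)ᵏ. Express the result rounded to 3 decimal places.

2.128

x̄ = 12.1125
Σ(xᵢ − x̄)² = 1522.5488 ⇒ m₂ = 190.31859
Σ(xᵢ − x̄)⁴ = 1485960.4105 ⇒ m₄ = 185745.05132
m₂² = 36221.16713
g2 = m₄/m₂² − 3 = 5.12808 − 3 ≈ 2.128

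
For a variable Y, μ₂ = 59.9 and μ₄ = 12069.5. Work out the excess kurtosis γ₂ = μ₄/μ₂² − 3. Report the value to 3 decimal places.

0.364

μ₂² = 59.9² = 3588.01000
μ₄/μ₂² = 12069.5 / 3588.01000 = 3.36384
γ₂ = 3.36384 − 3 ≈ 0.364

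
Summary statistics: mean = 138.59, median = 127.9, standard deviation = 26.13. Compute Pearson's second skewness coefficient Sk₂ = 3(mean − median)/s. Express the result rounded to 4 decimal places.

1.2273

Sk₂ = 3(138.59 − 127.9) / 26.13 = 3 × 10.6900 / 26.13
    = 32.0700 / 26.13 ≈ 1.2273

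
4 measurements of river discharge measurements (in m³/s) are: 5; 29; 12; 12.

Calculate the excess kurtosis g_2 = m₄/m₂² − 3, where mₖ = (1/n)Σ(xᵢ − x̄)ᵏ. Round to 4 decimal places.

x̄ = 14.5000
Σ(xᵢ − x̄)² = 313.0000 ⇒ m₂ = 78.25000
Σ(xᵢ − x̄)⁴ = 52428.2500 ⇒ m₄ = 13107.06250
m₂² = 6123.06250
g_2 = m₄/m₂² − 3 = 2.14061 − 3 ≈ -0.8594

-0.8594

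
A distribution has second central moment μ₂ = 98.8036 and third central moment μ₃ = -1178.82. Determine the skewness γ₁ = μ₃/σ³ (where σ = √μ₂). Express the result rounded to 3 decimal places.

σ = √μ₂ = √98.8036 = 9.94000
σ³ = μ₂^(3/2) = 982.10778
γ₁ = μ₃/σ³ = -1178.82 / 982.10778 ≈ -1.200

-1.200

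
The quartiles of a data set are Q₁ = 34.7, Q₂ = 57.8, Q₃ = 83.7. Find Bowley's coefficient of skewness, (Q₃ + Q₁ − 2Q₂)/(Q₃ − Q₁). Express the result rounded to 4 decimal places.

numerator: Q₃ + Q₁ − 2Q₂ = 83.7 + 34.7 − 2×57.8 = 2.8000
denominator: Q₃ − Q₁ = 83.7 − 34.7 = 49.0000
Bowley skewness = 2.8000 / 49.0000 ≈ 0.0571

0.0571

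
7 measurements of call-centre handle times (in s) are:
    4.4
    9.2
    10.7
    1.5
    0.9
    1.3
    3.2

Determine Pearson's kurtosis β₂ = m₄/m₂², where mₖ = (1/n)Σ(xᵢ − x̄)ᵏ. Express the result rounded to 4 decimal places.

x̄ = 4.4571
Σ(xᵢ − x̄)² = 94.4171 ⇒ m₂ = 13.48816
Σ(xᵢ − x̄)⁴ = 2363.3512 ⇒ m₄ = 337.62160
m₂² = 181.93055
β₂ = m₄/m₂² = 337.62160 / 181.93055 ≈ 1.8558

1.8558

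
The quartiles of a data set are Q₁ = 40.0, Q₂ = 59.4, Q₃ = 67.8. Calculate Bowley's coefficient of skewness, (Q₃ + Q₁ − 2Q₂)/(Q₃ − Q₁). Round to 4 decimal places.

-0.3957

numerator: Q₃ + Q₁ − 2Q₂ = 67.8 + 40.0 − 2×59.4 = -11.0000
denominator: Q₃ − Q₁ = 67.8 − 40.0 = 27.8000
Bowley skewness = -11.0000 / 27.8000 ≈ -0.3957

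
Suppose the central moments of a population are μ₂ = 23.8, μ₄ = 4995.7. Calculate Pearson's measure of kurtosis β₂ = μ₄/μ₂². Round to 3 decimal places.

8.819

μ₂² = 23.8² = 566.44000
μ₄/μ₂² = 4995.7 / 566.44000 = 8.81947
β₂ ≈ 8.819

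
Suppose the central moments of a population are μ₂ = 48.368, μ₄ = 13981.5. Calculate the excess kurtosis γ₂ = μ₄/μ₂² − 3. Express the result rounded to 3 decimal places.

μ₂² = 48.368² = 2339.46342
μ₄/μ₂² = 13981.5 / 2339.46342 = 5.97637
γ₂ = 5.97637 − 3 ≈ 2.976

2.976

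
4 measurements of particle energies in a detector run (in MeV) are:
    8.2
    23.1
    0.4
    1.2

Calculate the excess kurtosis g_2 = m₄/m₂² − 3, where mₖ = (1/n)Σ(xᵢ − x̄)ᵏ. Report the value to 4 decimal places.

-0.9970

x̄ = 8.2250
Σ(xᵢ − x̄)² = 331.8475 ⇒ m₂ = 82.96188
Σ(xᵢ − x̄)⁴ = 55143.1504 ⇒ m₄ = 13785.78761
m₂² = 6882.67270
g_2 = m₄/m₂² − 3 = 2.00297 − 3 ≈ -0.9970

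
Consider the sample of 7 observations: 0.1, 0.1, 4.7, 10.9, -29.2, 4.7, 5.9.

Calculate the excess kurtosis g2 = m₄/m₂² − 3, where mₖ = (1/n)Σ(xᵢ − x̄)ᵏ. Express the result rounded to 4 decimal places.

x̄ = -0.4000
Σ(xᵢ − x̄)² = 1049.3400 ⇒ m₂ = 149.90571
Σ(xᵢ − x̄)⁴ = 707203.9110 ⇒ m₄ = 101029.13014
m₂² = 22471.72318
g2 = m₄/m₂² − 3 = 4.49583 − 3 ≈ 1.4958

1.4958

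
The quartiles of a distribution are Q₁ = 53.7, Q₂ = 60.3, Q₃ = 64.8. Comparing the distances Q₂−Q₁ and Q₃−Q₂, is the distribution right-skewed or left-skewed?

left-skewed

Q₂ − Q₁ = 6.6;  Q₃ − Q₂ = 4.5
Q₂ − Q₁ > Q₃ − Q₂ ⇒ the lower half is more spread out ⇒ left-skewed.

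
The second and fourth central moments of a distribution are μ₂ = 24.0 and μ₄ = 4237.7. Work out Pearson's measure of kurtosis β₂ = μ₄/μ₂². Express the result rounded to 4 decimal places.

μ₂² = 24.0² = 576.00000
μ₄/μ₂² = 4237.7 / 576.00000 = 7.35712
β₂ ≈ 7.3571

7.3571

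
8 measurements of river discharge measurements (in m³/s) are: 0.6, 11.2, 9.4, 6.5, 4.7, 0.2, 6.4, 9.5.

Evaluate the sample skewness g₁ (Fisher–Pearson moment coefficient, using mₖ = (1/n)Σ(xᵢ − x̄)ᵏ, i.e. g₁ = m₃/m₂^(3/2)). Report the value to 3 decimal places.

-0.349

x̄ = (0.6 + 11.2 + 9.4 + 6.5 + 4.7 + 0.2 + 6.4 + 9.5) / 8 = 6.0625
deviations (xᵢ − x̄): -5.4625, 5.1375, 3.3375, 0.4375, -1.3625, -5.8625, 0.3375, 3.4375
Σ(xᵢ − x̄)² = 115.7188 ⇒ m₂ = 115.7188/8 = 14.46484
Σ(xᵢ − x̄)³ = -153.4962 ⇒ m₃ = -153.4962/8 = -19.18703
m₂^(3/2) = 14.46484^(1.5) = 55.01367
g₁ = m₃ / m₂^(3/2) = -19.18703 / 55.01367 ≈ -0.349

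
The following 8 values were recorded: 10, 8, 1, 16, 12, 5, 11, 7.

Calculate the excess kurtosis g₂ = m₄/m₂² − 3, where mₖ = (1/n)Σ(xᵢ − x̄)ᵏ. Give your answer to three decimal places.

x̄ = 8.7500
Σ(xᵢ − x̄)² = 147.5000 ⇒ m₂ = 18.43750
Σ(xᵢ − x̄)⁴ = 6717.4063 ⇒ m₄ = 839.67578
m₂² = 339.94141
g₂ = m₄/m₂² − 3 = 2.47006 − 3 ≈ -0.530

-0.530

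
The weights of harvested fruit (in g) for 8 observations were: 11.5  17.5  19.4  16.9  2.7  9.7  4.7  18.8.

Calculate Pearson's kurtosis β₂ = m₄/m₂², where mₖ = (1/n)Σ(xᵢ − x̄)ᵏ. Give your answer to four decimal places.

1.6538

x̄ = 12.6500
Σ(xᵢ − x̄)² = 297.2000 ⇒ m₂ = 37.15000
Σ(xᵢ − x̄)⁴ = 18259.5783 ⇒ m₄ = 2282.44729
m₂² = 1380.12250
β₂ = m₄/m₂² = 2282.44729 / 1380.12250 ≈ 1.6538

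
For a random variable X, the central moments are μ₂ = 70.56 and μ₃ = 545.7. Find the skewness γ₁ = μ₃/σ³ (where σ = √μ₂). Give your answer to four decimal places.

σ = √μ₂ = √70.56 = 8.40000
σ³ = μ₂^(3/2) = 592.70400
γ₁ = μ₃/σ³ = 545.7 / 592.70400 ≈ 0.9207

0.9207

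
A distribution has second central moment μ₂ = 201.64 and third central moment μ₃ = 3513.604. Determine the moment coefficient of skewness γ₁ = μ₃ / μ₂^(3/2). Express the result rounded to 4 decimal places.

1.2271

σ = √μ₂ = √201.64 = 14.20000
σ³ = μ₂^(3/2) = 2863.28800
γ₁ = μ₃/σ³ = 3513.604 / 2863.28800 ≈ 1.2271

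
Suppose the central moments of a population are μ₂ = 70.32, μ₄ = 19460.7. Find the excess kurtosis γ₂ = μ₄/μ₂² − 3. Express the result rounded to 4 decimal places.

0.9355

μ₂² = 70.32² = 4944.90240
μ₄/μ₂² = 19460.7 / 4944.90240 = 3.93551
γ₂ = 3.93551 − 3 ≈ 0.9355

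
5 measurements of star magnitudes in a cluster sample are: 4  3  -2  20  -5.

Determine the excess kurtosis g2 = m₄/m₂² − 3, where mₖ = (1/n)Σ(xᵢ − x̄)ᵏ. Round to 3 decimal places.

x̄ = 4.0000
Σ(xᵢ − x̄)² = 374.0000 ⇒ m₂ = 74.80000
Σ(xᵢ − x̄)⁴ = 73394.0000 ⇒ m₄ = 14678.80000
m₂² = 5595.04000
g2 = m₄/m₂² − 3 = 2.62354 − 3 ≈ -0.376

-0.376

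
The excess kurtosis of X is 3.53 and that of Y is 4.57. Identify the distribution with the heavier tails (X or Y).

Y

Higher excess kurtosis ⇒ heavier tails relative to the normal distribution.
3.53 vs 4.57: the larger is 4.57, so Y has heavier tails.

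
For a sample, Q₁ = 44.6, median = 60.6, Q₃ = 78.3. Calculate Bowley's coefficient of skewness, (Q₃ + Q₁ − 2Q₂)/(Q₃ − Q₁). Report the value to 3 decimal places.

numerator: Q₃ + Q₁ − 2Q₂ = 78.3 + 44.6 − 2×60.6 = 1.7000
denominator: Q₃ − Q₁ = 78.3 − 44.6 = 33.7000
Bowley skewness = 1.7000 / 33.7000 ≈ 0.050

0.050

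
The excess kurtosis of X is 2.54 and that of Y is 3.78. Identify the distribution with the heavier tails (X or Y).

Higher excess kurtosis ⇒ heavier tails relative to the normal distribution.
2.54 vs 3.78: the larger is 3.78, so Y has heavier tails.

Y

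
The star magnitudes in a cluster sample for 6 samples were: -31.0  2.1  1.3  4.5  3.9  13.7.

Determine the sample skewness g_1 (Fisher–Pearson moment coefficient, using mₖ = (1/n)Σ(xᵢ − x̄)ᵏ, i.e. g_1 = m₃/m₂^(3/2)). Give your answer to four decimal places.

-1.4284

x̄ = (-31.0 + 2.1 + 1.3 + 4.5 + 3.9 + 13.7) / 6 = -0.9167
deviations (xᵢ − x̄): -30.0833, 3.0167, 2.2167, 5.4167, 4.8167, 14.6167
Σ(xᵢ − x̄)² = 1185.2083 ⇒ m₂ = 1185.2083/6 = 197.53472
Σ(xᵢ − x̄)³ = -23793.8006 ⇒ m₃ = -23793.8006/6 = -3965.63343
m₂^(3/2) = 197.53472^(1.5) = 2776.29217
g_1 = m₃ / m₂^(3/2) = -3965.63343 / 2776.29217 ≈ -1.4284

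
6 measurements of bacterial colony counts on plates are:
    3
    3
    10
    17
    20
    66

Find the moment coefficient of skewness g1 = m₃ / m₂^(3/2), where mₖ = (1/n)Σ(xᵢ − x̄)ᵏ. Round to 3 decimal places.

1.451

x̄ = (3 + 3 + 10 + 17 + 20 + 66) / 6 = 19.8333
deviations (xᵢ − x̄): -16.8333, -16.8333, -9.8333, -2.8333, 0.1667, 46.1667
Σ(xᵢ − x̄)² = 2802.8333 ⇒ m₂ = 2802.8333/6 = 467.13889
Σ(xᵢ − x̄)³ = 87884.4444 ⇒ m₃ = 87884.4444/6 = 14647.40741
m₂^(3/2) = 467.13889^(1.5) = 10096.45782
g1 = m₃ / m₂^(3/2) = 14647.40741 / 10096.45782 ≈ 1.451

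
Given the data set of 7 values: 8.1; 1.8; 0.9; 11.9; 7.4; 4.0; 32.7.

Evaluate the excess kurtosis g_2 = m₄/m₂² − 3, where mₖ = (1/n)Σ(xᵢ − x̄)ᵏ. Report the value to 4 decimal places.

1.0899

x̄ = 9.5429
Σ(xᵢ − x̄)² = 713.8571 ⇒ m₂ = 101.97959
Σ(xᵢ − x̄)⁴ = 297741.9334 ⇒ m₄ = 42534.56191
m₂² = 10399.83715
g_2 = m₄/m₂² − 3 = 4.08993 − 3 ≈ 1.0899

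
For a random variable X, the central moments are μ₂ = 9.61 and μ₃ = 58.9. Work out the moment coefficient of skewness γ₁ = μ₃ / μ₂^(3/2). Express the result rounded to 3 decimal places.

σ = √μ₂ = √9.61 = 3.10000
σ³ = μ₂^(3/2) = 29.79100
γ₁ = μ₃/σ³ = 58.9 / 29.79100 ≈ 1.977

1.977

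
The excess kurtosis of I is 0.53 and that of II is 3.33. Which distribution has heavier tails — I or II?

II

Higher excess kurtosis ⇒ heavier tails relative to the normal distribution.
0.53 vs 3.33: the larger is 3.33, so II has heavier tails.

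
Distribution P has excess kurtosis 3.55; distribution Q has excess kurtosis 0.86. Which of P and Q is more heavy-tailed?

P

Higher excess kurtosis ⇒ heavier tails relative to the normal distribution.
3.55 vs 0.86: the larger is 3.55, so P has heavier tails.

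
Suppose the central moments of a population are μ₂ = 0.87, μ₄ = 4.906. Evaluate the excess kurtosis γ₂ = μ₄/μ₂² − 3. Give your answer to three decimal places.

3.482

μ₂² = 0.87² = 0.75690
μ₄/μ₂² = 4.906 / 0.75690 = 6.48170
γ₂ = 6.48170 − 3 ≈ 3.482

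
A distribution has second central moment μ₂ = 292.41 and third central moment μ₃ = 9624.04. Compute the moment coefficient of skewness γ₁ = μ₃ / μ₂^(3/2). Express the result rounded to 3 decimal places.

σ = √μ₂ = √292.41 = 17.10000
σ³ = μ₂^(3/2) = 5000.21100
γ₁ = μ₃/σ³ = 9624.04 / 5000.21100 ≈ 1.925

1.925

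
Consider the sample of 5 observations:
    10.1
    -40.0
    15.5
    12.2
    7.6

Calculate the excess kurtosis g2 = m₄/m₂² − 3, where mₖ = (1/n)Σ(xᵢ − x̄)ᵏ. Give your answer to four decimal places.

0.1734

x̄ = 1.0800
Σ(xᵢ − x̄)² = 2143.0280 ⇒ m₂ = 428.60560
Σ(xᵢ − x̄)⁴ = 2914834.9603 ⇒ m₄ = 582966.99206
m₂² = 183702.76035
g2 = m₄/m₂² − 3 = 3.17343 − 3 ≈ 0.1734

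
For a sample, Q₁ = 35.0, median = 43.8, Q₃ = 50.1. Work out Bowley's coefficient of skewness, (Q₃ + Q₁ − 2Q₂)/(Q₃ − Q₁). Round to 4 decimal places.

numerator: Q₃ + Q₁ − 2Q₂ = 50.1 + 35.0 − 2×43.8 = -2.5000
denominator: Q₃ − Q₁ = 50.1 − 35.0 = 15.1000
Bowley skewness = -2.5000 / 15.1000 ≈ -0.1656

-0.1656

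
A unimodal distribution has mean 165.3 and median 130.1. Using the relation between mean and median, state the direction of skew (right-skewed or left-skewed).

mean − median = 165.3 − 130.1 = 35.2
mean > median ⇒ the longer tail is on the right ⇒ right-skewed (positively skewed).

right-skewed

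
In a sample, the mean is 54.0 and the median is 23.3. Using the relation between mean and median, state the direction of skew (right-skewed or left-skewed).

mean − median = 54.0 − 23.3 = 30.7
mean > median ⇒ the longer tail is on the right ⇒ right-skewed (positively skewed).

right-skewed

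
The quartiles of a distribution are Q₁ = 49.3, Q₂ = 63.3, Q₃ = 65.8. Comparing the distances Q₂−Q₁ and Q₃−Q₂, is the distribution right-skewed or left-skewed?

left-skewed

Q₂ − Q₁ = 14.0;  Q₃ − Q₂ = 2.5
Q₂ − Q₁ > Q₃ − Q₂ ⇒ the lower half is more spread out ⇒ left-skewed.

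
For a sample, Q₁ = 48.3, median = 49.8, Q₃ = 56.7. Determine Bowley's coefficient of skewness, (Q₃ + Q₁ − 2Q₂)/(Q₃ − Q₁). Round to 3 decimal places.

0.643

numerator: Q₃ + Q₁ − 2Q₂ = 56.7 + 48.3 − 2×49.8 = 5.4000
denominator: Q₃ − Q₁ = 56.7 − 48.3 = 8.4000
Bowley skewness = 5.4000 / 8.4000 ≈ 0.643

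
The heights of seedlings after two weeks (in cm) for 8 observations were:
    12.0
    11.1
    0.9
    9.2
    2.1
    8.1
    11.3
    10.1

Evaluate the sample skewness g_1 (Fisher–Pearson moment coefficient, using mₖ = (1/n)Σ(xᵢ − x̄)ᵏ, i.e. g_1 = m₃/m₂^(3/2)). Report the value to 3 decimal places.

-0.905

x̄ = (12.0 + 11.1 + 0.9 + 9.2 + 2.1 + 8.1 + 11.3 + 10.1) / 8 = 8.1000
deviations (xᵢ − x̄): 3.9000, 3.0000, -7.2000, 1.1000, -6.0000, 0.0000, 3.2000, 2.0000
Σ(xᵢ − x̄)² = 127.5000 ⇒ m₂ = 127.5000/8 = 15.93750
Σ(xᵢ − x̄)³ = -460.8300 ⇒ m₃ = -460.8300/8 = -57.60375
m₂^(3/2) = 15.93750^(1.5) = 63.62537
g_1 = m₃ / m₂^(3/2) = -57.60375 / 63.62537 ≈ -0.905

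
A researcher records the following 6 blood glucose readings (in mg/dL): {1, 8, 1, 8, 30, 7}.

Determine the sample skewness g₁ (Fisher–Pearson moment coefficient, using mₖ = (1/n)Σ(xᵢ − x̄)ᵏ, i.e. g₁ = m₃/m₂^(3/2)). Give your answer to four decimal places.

1.4111

x̄ = (1 + 8 + 1 + 8 + 30 + 7) / 6 = 9.1667
deviations (xᵢ − x̄): -8.1667, -1.1667, -8.1667, -1.1667, 20.8333, -2.1667
Σ(xᵢ − x̄)² = 574.8333 ⇒ m₂ = 574.8333/6 = 95.80556
Σ(xᵢ − x̄)³ = 7939.5556 ⇒ m₃ = 7939.5556/6 = 1323.25926
m₂^(3/2) = 95.80556^(1.5) = 937.74777
g₁ = m₃ / m₂^(3/2) = 1323.25926 / 937.74777 ≈ 1.4111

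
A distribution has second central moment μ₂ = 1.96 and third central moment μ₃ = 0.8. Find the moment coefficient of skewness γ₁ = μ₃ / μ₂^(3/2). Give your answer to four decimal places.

σ = √μ₂ = √1.96 = 1.40000
σ³ = μ₂^(3/2) = 2.74400
γ₁ = μ₃/σ³ = 0.8 / 2.74400 ≈ 0.2915

0.2915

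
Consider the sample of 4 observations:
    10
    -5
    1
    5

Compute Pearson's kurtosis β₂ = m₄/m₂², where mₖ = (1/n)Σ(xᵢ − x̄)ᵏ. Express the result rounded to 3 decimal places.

x̄ = 2.7500
Σ(xᵢ − x̄)² = 120.7500 ⇒ m₂ = 30.18750
Σ(xᵢ − x̄)⁴ = 6405.3281 ⇒ m₄ = 1601.33203
m₂² = 911.28516
β₂ = m₄/m₂² = 1601.33203 / 911.28516 ≈ 1.757

1.757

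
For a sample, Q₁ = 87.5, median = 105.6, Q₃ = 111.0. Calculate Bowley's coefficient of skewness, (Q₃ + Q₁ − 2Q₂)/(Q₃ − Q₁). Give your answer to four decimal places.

-0.5404

numerator: Q₃ + Q₁ − 2Q₂ = 111.0 + 87.5 − 2×105.6 = -12.7000
denominator: Q₃ − Q₁ = 111.0 − 87.5 = 23.5000
Bowley skewness = -12.7000 / 23.5000 ≈ -0.5404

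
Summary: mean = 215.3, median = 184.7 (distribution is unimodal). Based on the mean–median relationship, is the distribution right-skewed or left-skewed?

mean − median = 215.3 − 184.7 = 30.6
mean > median ⇒ the longer tail is on the right ⇒ right-skewed (positively skewed).

right-skewed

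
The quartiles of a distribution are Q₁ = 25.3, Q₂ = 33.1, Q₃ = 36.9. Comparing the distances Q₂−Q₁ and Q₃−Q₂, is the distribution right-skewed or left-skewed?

Q₂ − Q₁ = 7.8;  Q₃ − Q₂ = 3.8
Q₂ − Q₁ > Q₃ − Q₂ ⇒ the lower half is more spread out ⇒ left-skewed.

left-skewed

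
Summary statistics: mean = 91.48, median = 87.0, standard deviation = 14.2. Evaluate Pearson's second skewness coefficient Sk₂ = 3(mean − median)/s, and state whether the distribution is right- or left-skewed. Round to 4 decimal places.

Sk₂ = 3(91.48 − 87.0) / 14.2 = 3 × 4.4800 / 14.2
    = 13.4400 / 14.2 ≈ 0.9465
Sk₂ > 0 ⇒ mean > median ⇒ right-skewed (positive skew).

0.9465, right-skewed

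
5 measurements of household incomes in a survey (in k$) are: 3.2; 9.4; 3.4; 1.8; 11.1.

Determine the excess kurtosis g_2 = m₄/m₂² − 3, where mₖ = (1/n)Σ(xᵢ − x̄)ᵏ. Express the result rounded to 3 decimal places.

-1.657

x̄ = 5.7800
Σ(xᵢ − x̄)² = 69.5680 ⇒ m₂ = 13.91360
Σ(xᵢ − x̄)⁴ = 1300.0625 ⇒ m₄ = 260.01250
m₂² = 193.58826
g_2 = m₄/m₂² − 3 = 1.34312 − 3 ≈ -1.657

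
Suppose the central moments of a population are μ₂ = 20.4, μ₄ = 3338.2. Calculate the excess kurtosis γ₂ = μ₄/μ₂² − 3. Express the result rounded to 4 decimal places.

5.0214

μ₂² = 20.4² = 416.16000
μ₄/μ₂² = 3338.2 / 416.16000 = 8.02143
γ₂ = 8.02143 − 3 ≈ 5.0214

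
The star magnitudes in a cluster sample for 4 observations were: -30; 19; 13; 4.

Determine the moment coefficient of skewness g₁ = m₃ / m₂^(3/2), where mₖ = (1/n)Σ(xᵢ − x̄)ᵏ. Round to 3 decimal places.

-0.894

x̄ = (-30 + 19 + 13 + 4) / 4 = 1.5000
deviations (xᵢ − x̄): -31.5000, 17.5000, 11.5000, 2.5000
Σ(xᵢ − x̄)² = 1437.0000 ⇒ m₂ = 1437.0000/4 = 359.25000
Σ(xᵢ − x̄)³ = -24360.0000 ⇒ m₃ = -24360.0000/4 = -6090.00000
m₂^(3/2) = 359.25000^(1.5) = 6809.18549
g₁ = m₃ / m₂^(3/2) = -6090.00000 / 6809.18549 ≈ -0.894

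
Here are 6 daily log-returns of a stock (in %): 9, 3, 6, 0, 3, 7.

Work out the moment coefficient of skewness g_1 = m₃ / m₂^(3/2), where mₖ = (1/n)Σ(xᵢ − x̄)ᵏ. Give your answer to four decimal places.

x̄ = (9 + 3 + 6 + 0 + 3 + 7) / 6 = 4.6667
deviations (xᵢ − x̄): 4.3333, -1.6667, 1.3333, -4.6667, -1.6667, 2.3333
Σ(xᵢ − x̄)² = 53.3333 ⇒ m₂ = 53.3333/6 = 8.88889
Σ(xᵢ − x̄)³ = -14.4444 ⇒ m₃ = -14.4444/6 = -2.40741
m₂^(3/2) = 8.88889^(1.5) = 26.50155
g_1 = m₃ / m₂^(3/2) = -2.40741 / 26.50155 ≈ -0.0908

-0.0908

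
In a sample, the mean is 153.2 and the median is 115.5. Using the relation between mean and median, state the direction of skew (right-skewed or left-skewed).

right-skewed

mean − median = 153.2 − 115.5 = 37.7
mean > median ⇒ the longer tail is on the right ⇒ right-skewed (positively skewed).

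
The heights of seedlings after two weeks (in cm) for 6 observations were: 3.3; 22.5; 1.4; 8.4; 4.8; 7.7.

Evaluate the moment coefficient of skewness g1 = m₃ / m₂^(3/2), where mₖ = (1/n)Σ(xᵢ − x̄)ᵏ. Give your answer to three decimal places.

x̄ = (3.3 + 22.5 + 1.4 + 8.4 + 4.8 + 7.7) / 6 = 8.0167
deviations (xᵢ − x̄): -4.7167, 14.4833, -6.6167, 0.3833, -3.2167, -0.3167
Σ(xᵢ − x̄)² = 286.3883 ⇒ m₂ = 286.3883/6 = 47.73139
Σ(xᵢ − x̄)³ = 2610.2556 ⇒ m₃ = 2610.2556/6 = 435.04259
m₂^(3/2) = 47.73139^(1.5) = 329.76618
g1 = m₃ / m₂^(3/2) = 435.04259 / 329.76618 ≈ 1.319

1.319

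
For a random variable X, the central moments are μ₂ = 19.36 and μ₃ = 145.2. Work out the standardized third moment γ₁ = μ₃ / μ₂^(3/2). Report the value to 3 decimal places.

σ = √μ₂ = √19.36 = 4.40000
σ³ = μ₂^(3/2) = 85.18400
γ₁ = μ₃/σ³ = 145.2 / 85.18400 ≈ 1.705

1.705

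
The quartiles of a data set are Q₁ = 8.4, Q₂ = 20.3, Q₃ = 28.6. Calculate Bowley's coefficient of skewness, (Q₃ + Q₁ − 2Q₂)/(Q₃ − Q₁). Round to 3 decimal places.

numerator: Q₃ + Q₁ − 2Q₂ = 28.6 + 8.4 − 2×20.3 = -3.6000
denominator: Q₃ − Q₁ = 28.6 − 8.4 = 20.2000
Bowley skewness = -3.6000 / 20.2000 ≈ -0.178

-0.178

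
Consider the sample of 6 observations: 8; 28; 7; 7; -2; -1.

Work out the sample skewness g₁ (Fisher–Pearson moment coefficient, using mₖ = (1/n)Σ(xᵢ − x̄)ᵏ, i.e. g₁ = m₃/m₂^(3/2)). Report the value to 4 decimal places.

1.1421

x̄ = (8 + 28 + 7 + 7 - 2 - 1) / 6 = 7.8333
deviations (xᵢ − x̄): 0.1667, 20.1667, -0.8333, -0.8333, -9.8333, -8.8333
Σ(xᵢ − x̄)² = 582.8333 ⇒ m₂ = 582.8333/6 = 97.13889
Σ(xᵢ − x̄)³ = 6560.4444 ⇒ m₃ = 6560.4444/6 = 1093.40741
m₂^(3/2) = 97.13889^(1.5) = 957.39179
g₁ = m₃ / m₂^(3/2) = 1093.40741 / 957.39179 ≈ 1.1421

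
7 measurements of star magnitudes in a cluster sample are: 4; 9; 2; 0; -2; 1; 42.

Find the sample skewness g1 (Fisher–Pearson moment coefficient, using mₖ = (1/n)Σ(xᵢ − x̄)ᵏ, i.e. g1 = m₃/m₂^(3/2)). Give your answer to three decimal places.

1.834

x̄ = (4 + 9 + 2 + 0 - 2 + 1 + 42) / 7 = 8.0000
deviations (xᵢ − x̄): -4.0000, 1.0000, -6.0000, -8.0000, -10.0000, -7.0000, 34.0000
Σ(xᵢ − x̄)² = 1422.0000 ⇒ m₂ = 1422.0000/7 = 203.14286
Σ(xᵢ − x̄)³ = 37170.0000 ⇒ m₃ = 37170.0000/7 = 5310.00000
m₂^(3/2) = 203.14286^(1.5) = 2895.35843
g1 = m₃ / m₂^(3/2) = 5310.00000 / 2895.35843 ≈ 1.834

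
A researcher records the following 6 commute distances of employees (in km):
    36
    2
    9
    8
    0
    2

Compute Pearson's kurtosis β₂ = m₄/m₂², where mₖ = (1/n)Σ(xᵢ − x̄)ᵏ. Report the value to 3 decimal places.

x̄ = 9.5000
Σ(xᵢ − x̄)² = 907.5000 ⇒ m₂ = 151.25000
Σ(xᵢ − x̄)⁴ = 507633.3750 ⇒ m₄ = 84605.56250
m₂² = 22876.56250
β₂ = m₄/m₂² = 84605.56250 / 22876.56250 ≈ 3.698

3.698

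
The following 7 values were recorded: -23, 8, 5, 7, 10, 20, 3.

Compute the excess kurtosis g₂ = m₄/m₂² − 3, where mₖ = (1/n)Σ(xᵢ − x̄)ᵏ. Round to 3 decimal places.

x̄ = 4.2857
Σ(xᵢ − x̄)² = 1047.4286 ⇒ m₂ = 149.63265
Σ(xᵢ − x̄)⁴ = 616588.0233 ⇒ m₄ = 88084.00333
m₂² = 22389.93086
g₂ = m₄/m₂² − 3 = 3.93409 − 3 ≈ 0.934

0.934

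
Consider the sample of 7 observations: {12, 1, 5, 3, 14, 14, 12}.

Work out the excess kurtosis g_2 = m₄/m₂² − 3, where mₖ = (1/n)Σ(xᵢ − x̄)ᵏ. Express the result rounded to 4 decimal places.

-1.6285

x̄ = 8.7143
Σ(xᵢ − x̄)² = 183.4286 ⇒ m₂ = 26.20408
Σ(xᵢ − x̄)⁴ = 6592.2682 ⇒ m₄ = 941.75260
m₂² = 686.65389
g_2 = m₄/m₂² − 3 = 1.37151 − 3 ≈ -1.6285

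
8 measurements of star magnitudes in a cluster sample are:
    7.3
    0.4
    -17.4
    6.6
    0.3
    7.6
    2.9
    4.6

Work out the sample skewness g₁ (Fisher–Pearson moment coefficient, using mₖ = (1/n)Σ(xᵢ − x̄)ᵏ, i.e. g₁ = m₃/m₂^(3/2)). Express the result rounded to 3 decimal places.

x̄ = (7.3 + 0.4 - 17.4 + 6.6 + 0.3 + 7.6 + 2.9 + 4.6) / 8 = 1.5375
deviations (xᵢ − x̄): 5.7625, -1.1375, -18.9375, 5.0625, -1.2375, 6.0625, 1.3625, 3.0625
Σ(xᵢ − x̄)² = 468.2788 ⇒ m₂ = 468.2788/8 = 58.53484
Σ(xᵢ − x̄)³ = -6219.7308 ⇒ m₃ = -6219.7308/8 = -777.46635
m₂^(3/2) = 58.53484^(1.5) = 447.83878
g₁ = m₃ / m₂^(3/2) = -777.46635 / 447.83878 ≈ -1.736

-1.736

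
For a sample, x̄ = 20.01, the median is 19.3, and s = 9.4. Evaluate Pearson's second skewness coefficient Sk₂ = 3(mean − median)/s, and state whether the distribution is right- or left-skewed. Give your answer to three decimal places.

0.227, right-skewed

Sk₂ = 3(20.01 − 19.3) / 9.4 = 3 × 0.7100 / 9.4
    = 2.1300 / 9.4 ≈ 0.227
Sk₂ > 0 ⇒ mean > median ⇒ right-skewed (positive skew).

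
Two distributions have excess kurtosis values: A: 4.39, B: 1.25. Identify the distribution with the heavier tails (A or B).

A

Higher excess kurtosis ⇒ heavier tails relative to the normal distribution.
4.39 vs 1.25: the larger is 4.39, so A has heavier tails.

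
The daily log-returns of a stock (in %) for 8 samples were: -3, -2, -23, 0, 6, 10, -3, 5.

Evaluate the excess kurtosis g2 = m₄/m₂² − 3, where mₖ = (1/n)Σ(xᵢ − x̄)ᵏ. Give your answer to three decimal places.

x̄ = -1.2500
Σ(xᵢ − x̄)² = 699.5000 ⇒ m₂ = 87.43750
Σ(xᵢ − x̄)⁴ = 244116.4063 ⇒ m₄ = 30514.55078
m₂² = 7645.31641
g2 = m₄/m₂² − 3 = 3.99127 − 3 ≈ 0.991

0.991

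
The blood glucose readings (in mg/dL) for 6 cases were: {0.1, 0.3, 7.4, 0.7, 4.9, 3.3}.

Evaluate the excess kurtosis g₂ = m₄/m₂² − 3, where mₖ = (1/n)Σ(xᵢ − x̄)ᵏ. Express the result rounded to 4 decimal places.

-1.1736

x̄ = 2.7833
Σ(xᵢ − x̄)² = 43.7683 ⇒ m₂ = 7.29472
Σ(xᵢ − x̄)⁴ = 583.1274 ⇒ m₄ = 97.18790
m₂² = 53.21297
g₂ = m₄/m₂² − 3 = 1.82639 − 3 ≈ -1.1736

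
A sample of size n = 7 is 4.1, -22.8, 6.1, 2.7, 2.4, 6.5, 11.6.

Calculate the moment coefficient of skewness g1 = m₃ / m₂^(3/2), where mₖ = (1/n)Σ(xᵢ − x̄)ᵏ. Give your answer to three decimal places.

-1.696

x̄ = (4.1 - 22.8 + 6.1 + 2.7 + 2.4 + 6.5 + 11.6) / 7 = 1.5143
deviations (xᵢ − x̄): 2.5857, -24.3143, 4.5857, 1.1857, 0.8857, 4.9857, 10.0857
Σ(xᵢ − x̄)² = 747.6686 ⇒ m₂ = 747.6686/7 = 106.80980
Σ(xᵢ − x̄)³ = -13108.2800 ⇒ m₃ = -13108.2800/7 = -1872.61142
m₂^(3/2) = 106.80980^(1.5) = 1103.86669
g1 = m₃ / m₂^(3/2) = -1872.61142 / 1103.86669 ≈ -1.696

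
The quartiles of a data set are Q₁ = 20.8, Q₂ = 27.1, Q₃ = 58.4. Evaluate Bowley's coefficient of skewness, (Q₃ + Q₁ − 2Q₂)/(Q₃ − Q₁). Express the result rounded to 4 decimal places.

numerator: Q₃ + Q₁ − 2Q₂ = 58.4 + 20.8 − 2×27.1 = 25.0000
denominator: Q₃ − Q₁ = 58.4 − 20.8 = 37.6000
Bowley skewness = 25.0000 / 37.6000 ≈ 0.6649

0.6649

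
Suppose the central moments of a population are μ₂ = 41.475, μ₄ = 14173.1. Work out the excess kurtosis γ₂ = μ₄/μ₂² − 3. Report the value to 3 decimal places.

μ₂² = 41.475² = 1720.17563
μ₄/μ₂² = 14173.1 / 1720.17563 = 8.23933
γ₂ = 8.23933 − 3 ≈ 5.239

5.239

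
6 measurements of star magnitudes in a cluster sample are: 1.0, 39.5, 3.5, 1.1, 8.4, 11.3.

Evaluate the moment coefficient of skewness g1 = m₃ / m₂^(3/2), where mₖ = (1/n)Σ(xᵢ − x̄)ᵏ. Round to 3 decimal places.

x̄ = (1.0 + 39.5 + 3.5 + 1.1 + 8.4 + 11.3) / 6 = 10.8000
deviations (xᵢ − x̄): -9.8000, 28.7000, -7.3000, -9.7000, -2.4000, 0.5000
Σ(xᵢ − x̄)² = 1073.1200 ⇒ m₂ = 1073.1200/6 = 178.85333
Σ(xᵢ − x̄)³ = 21383.3220 ⇒ m₃ = 21383.3220/6 = 3563.88700
m₂^(3/2) = 178.85333^(1.5) = 2391.91398
g1 = m₃ / m₂^(3/2) = 3563.88700 / 2391.91398 ≈ 1.490

1.490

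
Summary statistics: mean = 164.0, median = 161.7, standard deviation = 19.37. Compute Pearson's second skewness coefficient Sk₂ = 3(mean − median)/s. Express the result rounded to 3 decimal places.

0.356

Sk₂ = 3(164.0 − 161.7) / 19.37 = 3 × 2.3000 / 19.37
    = 6.9000 / 19.37 ≈ 0.356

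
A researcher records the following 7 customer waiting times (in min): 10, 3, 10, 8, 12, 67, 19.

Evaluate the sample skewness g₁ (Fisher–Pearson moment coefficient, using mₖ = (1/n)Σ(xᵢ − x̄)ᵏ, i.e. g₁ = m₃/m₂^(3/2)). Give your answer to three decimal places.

1.845

x̄ = (10 + 3 + 10 + 8 + 12 + 67 + 19) / 7 = 18.4286
deviations (xᵢ − x̄): -8.4286, -15.4286, -8.4286, -10.4286, -6.4286, 48.5714, 0.5714
Σ(xᵢ − x̄)² = 2889.7143 ⇒ m₂ = 2889.7143/7 = 412.81633
Σ(xᵢ − x̄)³ = 108319.1020 ⇒ m₃ = 108319.1020/7 = 15474.15743
m₂^(3/2) = 412.81633^(1.5) = 8387.55339
g₁ = m₃ / m₂^(3/2) = 15474.15743 / 8387.55339 ≈ 1.845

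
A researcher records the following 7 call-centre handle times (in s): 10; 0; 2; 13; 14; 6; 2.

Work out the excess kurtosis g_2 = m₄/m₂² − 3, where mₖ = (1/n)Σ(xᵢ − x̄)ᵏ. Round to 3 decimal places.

-1.594

x̄ = 6.7143
Σ(xᵢ − x̄)² = 193.4286 ⇒ m₂ = 27.63265
Σ(xᵢ − x̄)⁴ = 7515.7376 ⇒ m₄ = 1073.67680
m₂² = 763.56352
g_2 = m₄/m₂² − 3 = 1.40614 − 3 ≈ -1.594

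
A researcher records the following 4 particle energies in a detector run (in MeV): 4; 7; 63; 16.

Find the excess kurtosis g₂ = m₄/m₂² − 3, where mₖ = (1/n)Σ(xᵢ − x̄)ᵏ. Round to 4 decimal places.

x̄ = 22.5000
Σ(xᵢ − x̄)² = 2265.0000 ⇒ m₂ = 566.25000
Σ(xᵢ − x̄)⁴ = 2867060.2500 ⇒ m₄ = 716765.06250
m₂² = 320639.06250
g₂ = m₄/m₂² − 3 = 2.23543 − 3 ≈ -0.7646

-0.7646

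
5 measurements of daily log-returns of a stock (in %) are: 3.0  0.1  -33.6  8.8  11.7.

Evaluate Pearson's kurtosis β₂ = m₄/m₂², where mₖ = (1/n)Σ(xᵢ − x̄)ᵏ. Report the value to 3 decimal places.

x̄ = -2.0000
Σ(xᵢ − x̄)² = 1332.3000 ⇒ m₂ = 266.46000
Σ(xᵢ − x̄)⁴ = 1046598.9474 ⇒ m₄ = 209319.78948
m₂² = 71000.93160
β₂ = m₄/m₂² = 209319.78948 / 71000.93160 ≈ 2.948

2.948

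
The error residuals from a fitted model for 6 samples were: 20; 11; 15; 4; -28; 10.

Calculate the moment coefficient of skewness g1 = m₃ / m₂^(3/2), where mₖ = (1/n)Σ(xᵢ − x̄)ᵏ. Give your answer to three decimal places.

x̄ = (20 + 11 + 15 + 4 - 28 + 10) / 6 = 5.3333
deviations (xᵢ − x̄): 14.6667, 5.6667, 9.6667, -1.3333, -33.3333, 4.6667
Σ(xᵢ − x̄)² = 1475.3333 ⇒ m₂ = 1475.3333/6 = 245.88889
Σ(xᵢ − x̄)³ = -32697.5556 ⇒ m₃ = -32697.5556/6 = -5449.59259
m₂^(3/2) = 245.88889^(1.5) = 3855.74547
g1 = m₃ / m₂^(3/2) = -5449.59259 / 3855.74547 ≈ -1.413

-1.413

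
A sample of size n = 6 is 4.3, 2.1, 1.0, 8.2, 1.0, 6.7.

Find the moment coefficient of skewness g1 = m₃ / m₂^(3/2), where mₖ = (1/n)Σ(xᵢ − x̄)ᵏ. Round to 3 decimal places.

x̄ = (4.3 + 2.1 + 1.0 + 8.2 + 1.0 + 6.7) / 6 = 3.8833
deviations (xᵢ − x̄): 0.4167, -1.7833, -2.8833, 4.3167, -2.8833, 2.8167
Σ(xᵢ − x̄)² = 46.5483 ⇒ m₂ = 46.5483/6 = 7.75806
Σ(xᵢ − x̄)³ = 49.2404 ⇒ m₃ = 49.2404/6 = 8.20674
m₂^(3/2) = 7.75806^(1.5) = 21.60873
g1 = m₃ / m₂^(3/2) = 8.20674 / 21.60873 ≈ 0.380

0.380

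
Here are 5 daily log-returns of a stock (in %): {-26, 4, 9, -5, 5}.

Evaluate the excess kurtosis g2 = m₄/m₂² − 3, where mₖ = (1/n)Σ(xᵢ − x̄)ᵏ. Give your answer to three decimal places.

-0.405

x̄ = -2.6000
Σ(xᵢ − x̄)² = 789.2000 ⇒ m₂ = 157.84000
Σ(xᵢ − x̄)⁴ = 323195.2160 ⇒ m₄ = 64639.04320
m₂² = 24913.46560
g2 = m₄/m₂² − 3 = 2.59454 − 3 ≈ -0.405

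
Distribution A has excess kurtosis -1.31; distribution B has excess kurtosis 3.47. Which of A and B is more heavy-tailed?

B

Higher excess kurtosis ⇒ heavier tails relative to the normal distribution.
-1.31 vs 3.47: the larger is 3.47, so B has heavier tails. (B is leptokurtic — heavier-than-normal tails; the other is platykurtic.)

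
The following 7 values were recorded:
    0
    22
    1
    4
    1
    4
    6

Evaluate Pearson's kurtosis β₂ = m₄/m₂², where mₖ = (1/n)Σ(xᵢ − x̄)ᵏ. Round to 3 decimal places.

x̄ = 5.4286
Σ(xᵢ − x̄)² = 347.7143 ⇒ m₂ = 49.67347
Σ(xᵢ − x̄)⁴ = 77058.0466 ⇒ m₄ = 11008.29238
m₂² = 2467.45356
β₂ = m₄/m₂² = 11008.29238 / 2467.45356 ≈ 4.461

4.461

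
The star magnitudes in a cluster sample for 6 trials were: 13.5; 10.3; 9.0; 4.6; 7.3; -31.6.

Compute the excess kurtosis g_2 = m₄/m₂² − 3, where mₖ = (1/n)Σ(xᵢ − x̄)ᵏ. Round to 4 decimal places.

x̄ = 2.1833
Σ(xᵢ − x̄)² = 1413.7483 ⇒ m₂ = 235.62472
Σ(xᵢ − x̄)⁴ = 1326216.8049 ⇒ m₄ = 221036.13415
m₂² = 55519.00972
g_2 = m₄/m₂² − 3 = 3.98127 − 3 ≈ 0.9813

0.9813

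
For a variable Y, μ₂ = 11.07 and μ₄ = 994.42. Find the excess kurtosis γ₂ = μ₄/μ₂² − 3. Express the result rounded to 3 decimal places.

5.115

μ₂² = 11.07² = 122.54490
μ₄/μ₂² = 994.42 / 122.54490 = 8.11474
γ₂ = 8.11474 − 3 ≈ 5.115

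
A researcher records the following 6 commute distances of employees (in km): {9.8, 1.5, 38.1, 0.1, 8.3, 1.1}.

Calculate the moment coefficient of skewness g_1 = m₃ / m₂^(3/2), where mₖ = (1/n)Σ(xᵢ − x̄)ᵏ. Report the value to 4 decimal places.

x̄ = (9.8 + 1.5 + 38.1 + 0.1 + 8.3 + 1.1) / 6 = 9.8167
deviations (xᵢ − x̄): -0.0167, -8.3167, 28.2833, -9.7167, -1.5167, -8.7167
Σ(xᵢ − x̄)² = 1041.8083 ⇒ m₂ = 1041.8083/6 = 173.63472
Σ(xᵢ − x̄)³ = 20466.7586 ⇒ m₃ = 20466.7586/6 = 3411.12643
m₂^(3/2) = 173.63472^(1.5) = 2287.99391
g_1 = m₃ / m₂^(3/2) = 3411.12643 / 2287.99391 ≈ 1.4909

1.4909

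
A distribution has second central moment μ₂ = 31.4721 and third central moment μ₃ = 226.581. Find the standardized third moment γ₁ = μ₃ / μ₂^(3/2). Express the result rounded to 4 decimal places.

σ = √μ₂ = √31.4721 = 5.61000
σ³ = μ₂^(3/2) = 176.55848
γ₁ = μ₃/σ³ = 226.581 / 176.55848 ≈ 1.2833

1.2833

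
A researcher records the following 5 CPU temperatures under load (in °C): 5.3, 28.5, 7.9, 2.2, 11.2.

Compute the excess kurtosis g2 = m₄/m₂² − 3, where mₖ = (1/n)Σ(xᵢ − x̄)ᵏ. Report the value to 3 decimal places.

-0.227

x̄ = 11.0200
Σ(xᵢ − x̄)² = 425.8280 ⇒ m₂ = 85.16560
Σ(xᵢ − x̄)⁴ = 100577.9577 ⇒ m₄ = 20115.59155
m₂² = 7253.17942
g2 = m₄/m₂² − 3 = 2.77335 − 3 ≈ -0.227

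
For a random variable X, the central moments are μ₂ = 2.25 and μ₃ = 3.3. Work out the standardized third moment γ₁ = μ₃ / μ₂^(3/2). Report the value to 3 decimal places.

σ = √μ₂ = √2.25 = 1.50000
σ³ = μ₂^(3/2) = 3.37500
γ₁ = μ₃/σ³ = 3.3 / 3.37500 ≈ 0.978

0.978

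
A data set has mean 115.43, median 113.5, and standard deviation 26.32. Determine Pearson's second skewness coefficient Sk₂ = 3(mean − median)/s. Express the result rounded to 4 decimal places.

0.2200

Sk₂ = 3(115.43 − 113.5) / 26.32 = 3 × 1.9300 / 26.32
    = 5.7900 / 26.32 ≈ 0.2200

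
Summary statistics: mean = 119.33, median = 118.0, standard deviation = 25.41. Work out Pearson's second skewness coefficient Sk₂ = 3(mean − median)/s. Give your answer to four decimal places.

Sk₂ = 3(119.33 − 118.0) / 25.41 = 3 × 1.3300 / 25.41
    = 3.9900 / 25.41 ≈ 0.1570

0.1570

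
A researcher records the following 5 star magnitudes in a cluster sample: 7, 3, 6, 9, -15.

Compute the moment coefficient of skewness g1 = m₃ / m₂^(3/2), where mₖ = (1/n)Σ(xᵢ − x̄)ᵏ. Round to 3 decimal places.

x̄ = (7 + 3 + 6 + 9 - 15) / 5 = 2.0000
deviations (xᵢ − x̄): 5.0000, 1.0000, 4.0000, 7.0000, -17.0000
Σ(xᵢ − x̄)² = 380.0000 ⇒ m₂ = 380.0000/5 = 76.00000
Σ(xᵢ − x̄)³ = -4380.0000 ⇒ m₃ = -4380.0000/5 = -876.00000
m₂^(3/2) = 76.00000^(1.5) = 662.55264
g1 = m₃ / m₂^(3/2) = -876.00000 / 662.55264 ≈ -1.322

-1.322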